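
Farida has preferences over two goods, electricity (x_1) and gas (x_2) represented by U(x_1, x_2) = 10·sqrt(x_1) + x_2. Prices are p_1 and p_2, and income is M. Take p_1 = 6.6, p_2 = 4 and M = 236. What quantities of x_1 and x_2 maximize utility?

x_1* = 9.1827, x_2* = 43.8485

Set MRS = p_1/p_2: 5·x_1^(−1/2) = p_1/p_2.
Solve: √x_1 = 5·p_2/p_1, so x_1*(p_1,p_2) = (5·p_2/p_1)², and x_2* = (M − p_1·x_1*)/p_2.
Plugging in: x_1* = (5·4/6.6)² = 9.1827, x_2* = 43.8485.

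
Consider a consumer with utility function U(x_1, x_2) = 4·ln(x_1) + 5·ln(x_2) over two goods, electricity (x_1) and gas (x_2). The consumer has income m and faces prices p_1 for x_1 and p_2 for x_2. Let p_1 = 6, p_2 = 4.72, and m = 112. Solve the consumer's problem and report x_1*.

Tangency: MRS = (4/5)·x_2/x_1 = p_1/p_2.
So 4·p_2·x_2 = 5·p_1·x_1; combined with the budget, a share 4/9 of income goes to x_1.
Demand: x_1*(p_1,p_2,m) = 4/9·m/p_1 and x_2* = 5/9·m/p_2.
At p_1=6, p_2=4.72, m=112: x_1* = 4/9·112/6 = 8.2963.

x_1* = 8.2963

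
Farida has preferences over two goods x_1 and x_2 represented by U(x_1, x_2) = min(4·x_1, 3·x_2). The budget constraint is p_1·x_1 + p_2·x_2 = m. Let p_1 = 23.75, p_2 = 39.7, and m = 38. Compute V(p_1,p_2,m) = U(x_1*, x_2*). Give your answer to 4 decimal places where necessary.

V = 1.9822

Demand: x_1*(p_1,p_2,m) = 3·m/(3·p_1 + 4·p_2), x_2* = 4·m/(3·p_1 + 4·p_2).
Here 3·23.75 + 4·39.7 = 230.05, giving x_1* = 0.4955 and x_2* = 0.6607.
Utility at the optimum: U(0.4955, 0.6607) = 1.9822.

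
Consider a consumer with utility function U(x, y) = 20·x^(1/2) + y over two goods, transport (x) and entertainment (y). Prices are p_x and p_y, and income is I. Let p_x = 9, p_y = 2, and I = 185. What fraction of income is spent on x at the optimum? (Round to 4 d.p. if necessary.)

share on x = 0.2402

Set MRS = p_x/p_y: 10·x^(−1/2) = p_x/p_y.
Thus x* = (10·p_y/p_x)² — independent of I — with the rest of income spent on y.
Plugging in: x* = (10·2/9)² = 4.9383, y* = 70.2778.
Expenditure on x: 9·4.9383 = 44.4444; share = 0.2402.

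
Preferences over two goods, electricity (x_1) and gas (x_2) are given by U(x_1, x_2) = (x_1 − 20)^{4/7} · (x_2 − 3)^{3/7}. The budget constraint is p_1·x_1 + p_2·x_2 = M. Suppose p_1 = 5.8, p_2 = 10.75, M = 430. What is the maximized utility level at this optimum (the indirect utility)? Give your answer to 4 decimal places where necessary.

V = 18.8367

This is Cobb-Douglas in (x_1−20, x_2−3): tangency gives 4/7·p_2·(x_2−3) = 3/7·p_1·(x_1−20).
After buying the subsistence bundle (20, 3), a share 4/7 of the remaining income goes to x_1: x_1* = 20 + 4/7·(M − 20p_1 − 3p_2)/p_1.
Discretionary income = 430 − 20·5.8 − 3·10.75 = 281.75; x_1* = 20 + 4/7·281.75/5.8 = 47.7586; x_2* = 3 + 3/7·281.75/10.75 = 14.2326.
Utility at the optimum: U(47.7586, 14.2326) = 18.8367.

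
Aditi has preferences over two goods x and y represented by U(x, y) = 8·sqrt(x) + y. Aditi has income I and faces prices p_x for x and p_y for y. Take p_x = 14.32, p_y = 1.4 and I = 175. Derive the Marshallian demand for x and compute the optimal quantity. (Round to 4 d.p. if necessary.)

x* = 0.1529

Utility is quasi-linear in y; the FOC for x is 4/√x = p_x/p_y.
Thus x* = (4·p_y/p_x)² — independent of I — with the rest of income spent on y.
Plugging in: x* = (4·1.4/14.32)² = 0.1529.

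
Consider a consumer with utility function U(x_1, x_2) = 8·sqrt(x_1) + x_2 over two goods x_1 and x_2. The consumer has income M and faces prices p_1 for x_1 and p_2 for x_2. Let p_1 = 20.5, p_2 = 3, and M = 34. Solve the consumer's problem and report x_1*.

Utility is quasi-linear in x_2; the FOC for x_1 is 4/√x_1 = p_1/p_2.
Thus x_1* = (4·p_2/p_1)² — independent of M — with the rest of income spent on x_2.
Plugging in: x_1* = (4·3/20.5)² = 0.3427.

x_1* = 0.3427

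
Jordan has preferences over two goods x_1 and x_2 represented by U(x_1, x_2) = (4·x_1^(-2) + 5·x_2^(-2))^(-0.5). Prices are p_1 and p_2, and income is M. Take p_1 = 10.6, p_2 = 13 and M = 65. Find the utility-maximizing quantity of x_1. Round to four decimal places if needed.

MU_x_1 ∝ 4·x_1^(-3), MU_x_2 ∝ 5·x_2^(-3), so MRS = (4/5)·(x_2/x_1)^(3) = p_1/p_2.
Hence x_2/x_1 = ((5/4)·p_1/p_2)^(1/(3)), i.e. raised to the 1/3 power.
With the ratio pinned down, the budget gives x_1* = M/(p_1 + p_2·(x_2/x_1)) and x_2* = (x_2/x_1)·x_1*.
Numerically x_2/x_1 = 1.00637, so x_1* = 65/(10.6 + 13·1.00637) = 2.7446.

x_1* = 2.7446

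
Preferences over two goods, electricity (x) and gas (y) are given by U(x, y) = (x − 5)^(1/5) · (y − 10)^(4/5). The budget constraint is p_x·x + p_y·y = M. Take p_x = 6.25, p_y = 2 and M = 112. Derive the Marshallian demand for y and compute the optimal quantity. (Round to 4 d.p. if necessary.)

y* = 34.3

Let x' = x−5, y' = y−10. MRS = (1/4)·y'/x' = p_x/p_y.
After buying the subsistence bundle (5, 10), a share 0.2 of the remaining income goes to x: x* = 5 + 0.2·(M − 5p_x − 10p_y)/p_x.
Discretionary income = 112 − 5·6.25 − 10·2 = 60.75; y* = 10 + 0.8·60.75/2 = 34.3.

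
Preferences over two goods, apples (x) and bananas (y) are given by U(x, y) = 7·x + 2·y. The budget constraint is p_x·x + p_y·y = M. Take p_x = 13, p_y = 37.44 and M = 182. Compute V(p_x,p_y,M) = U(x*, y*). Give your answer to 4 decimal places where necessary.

V = 98

Linear utility — the consumer picks whichever good has higher MU/price: 7/13 = 0.5385 vs 2/37.44 = 0.0534.
x gives more utility per dollar, so spend all income on x: x* = M/p_x, y* = 0.
Numerically: x* = 14, y* = 0.
Utility at the optimum: U(14, 0) = 98.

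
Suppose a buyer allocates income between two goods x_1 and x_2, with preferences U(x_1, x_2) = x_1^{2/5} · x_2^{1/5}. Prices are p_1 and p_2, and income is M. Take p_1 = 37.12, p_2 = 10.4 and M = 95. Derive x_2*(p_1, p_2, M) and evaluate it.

MU_x_1/MU_x_2 = (0.4·x_2)/(0.2·x_1); tangency sets this equal to p_1/p_2.
Rearranging, p_2·x_2 = (1/2)·p_1·x_1. Substituting into the budget gives p_1·x_1·(1 + (1/2)) = M.
Demand: x_1*(p_1,p_2,M) = 2/3·M/p_1 and x_2* = 1/3·M/p_2.
At p_1=37.12, p_2=10.4, M=95: x_2* = 1/3·95/10.4 = 3.0449.

x_2* = 3.0449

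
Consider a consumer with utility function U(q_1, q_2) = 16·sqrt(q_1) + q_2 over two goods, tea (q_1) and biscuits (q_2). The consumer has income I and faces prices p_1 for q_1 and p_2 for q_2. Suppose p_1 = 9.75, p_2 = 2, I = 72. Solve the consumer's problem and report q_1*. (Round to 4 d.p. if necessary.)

q_1* = 2.693

Solve: √q_1 = 8·p_2/p_1, so q_1*(p_1,p_2) = (8·p_2/p_1)², and q_2* = (I − p_1·q_1*)/p_2.
Plugging in: q_1* = (8·2/9.75)² = 2.693.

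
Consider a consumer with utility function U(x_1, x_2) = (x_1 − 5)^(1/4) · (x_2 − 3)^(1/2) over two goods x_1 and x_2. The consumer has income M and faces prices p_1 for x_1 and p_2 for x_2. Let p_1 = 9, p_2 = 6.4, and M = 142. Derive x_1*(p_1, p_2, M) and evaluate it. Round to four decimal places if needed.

x_1* = 7.8815

MRS = (1/2)·(x_2−3)/(x_1−5). Tangency with p_1/p_2 gives x_2−3 = 2·(p_1/p_2)·(x_1−5).
Substituting into the budget: x_1* = 5 + 1/3·(M − 5·p_1 − 3·p_2)/p_1, and x_2* = 3 + 2/3·(…)/p_2.
Discretionary income = 142 − 5·9 − 3·6.4 = 77.8; x_1* = 5 + 1/3·77.8/9 = 7.8815.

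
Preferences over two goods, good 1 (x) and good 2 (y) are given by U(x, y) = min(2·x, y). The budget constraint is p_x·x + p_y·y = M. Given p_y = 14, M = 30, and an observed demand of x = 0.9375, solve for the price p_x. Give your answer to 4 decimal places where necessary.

p_x = 4

With perfect complements, no substitution: consume in ratio x:y = 1:2.
Budget: p_x·x + p_y·2·x = M, so (p_x + 2·p_y)·x = M.
Demand: x*(p_x,p_y,M) = M/(p_x + 2·p_y), y* = 2·M/(p_x + 2·p_y).
Set x* = 0.9375 in the demand function and solve for p_x: p_x = 4.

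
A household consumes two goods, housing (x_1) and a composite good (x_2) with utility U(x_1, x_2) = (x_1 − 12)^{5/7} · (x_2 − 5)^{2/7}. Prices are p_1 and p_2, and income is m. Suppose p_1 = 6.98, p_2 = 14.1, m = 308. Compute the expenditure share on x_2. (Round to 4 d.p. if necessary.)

share on x_2 = 0.3715

Let x_1' = x_1−12, x_2' = x_2−5. MRS = (5/2)·x_2'/x_1' = p_1/p_2.
After buying the subsistence bundle (12, 5), a share 5/7 of the remaining income goes to x_1: x_1* = 12 + 5/7·(m − 12p_1 − 5p_2)/p_1.
Discretionary income = 308 − 12·6.98 − 5·14.1 = 153.74; x_1* = 12 + 5/7·153.74/6.98 = 27.7327; x_2* = 5 + 2/7·153.74/14.1 = 8.1153.
Expenditure on x_2: 14.1·8.1153 = 114.4257; share = 0.3715.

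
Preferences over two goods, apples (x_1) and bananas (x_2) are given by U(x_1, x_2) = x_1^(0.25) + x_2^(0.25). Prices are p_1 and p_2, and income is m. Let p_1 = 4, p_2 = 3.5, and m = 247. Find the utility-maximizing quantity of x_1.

x_1* = 30.188

MU_x_1 ∝ x_1^(-0.75), MU_x_2 ∝ x_2^(-0.75), so MRS = (x_2/x_1)^(0.75) = p_1/p_2.
Hence x_2/x_1 = (p_1/p_2)^(1/(0.75)), i.e. raised to the 4/3 power.
With the ratio pinned down, the budget gives x_1* = m/(p_1 + p_2·(x_2/x_1)) and x_2* = (x_2/x_1)·x_1*.
Numerically x_2/x_1 = 1.194875, so x_1* = 247/(4 + 3.5·1.194875) = 30.188.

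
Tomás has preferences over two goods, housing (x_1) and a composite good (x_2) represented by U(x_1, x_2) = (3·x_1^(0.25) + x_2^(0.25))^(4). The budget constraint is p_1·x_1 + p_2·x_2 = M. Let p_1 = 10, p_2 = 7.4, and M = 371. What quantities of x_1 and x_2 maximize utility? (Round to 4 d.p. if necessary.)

x_1* = 29.5495, x_2* = 10.2034

From the CES first-order condition, 3·(x_2/x_1)^(0.75) = p_1/p_2.
Solve for the ratio: x_2/x_1 = [(1/3)·p_1/p_2]^(4/3).
With the ratio pinned down, the budget gives x_1* = M/(p_1 + p_2·(x_2/x_1)) and x_2* = (x_2/x_1)·x_1*.
Numerically x_2/x_1 = 0.3453, so x_1* = 371/(10 + 7.4·0.3453) = 29.5495 and x_2* = 0.3453·29.5495 = 10.2034.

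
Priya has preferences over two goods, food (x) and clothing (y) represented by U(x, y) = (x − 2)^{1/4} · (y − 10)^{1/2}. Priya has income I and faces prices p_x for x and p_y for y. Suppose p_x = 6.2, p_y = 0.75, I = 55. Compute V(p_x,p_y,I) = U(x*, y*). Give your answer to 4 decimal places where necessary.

Let x' = x−2, y' = y−10. MRS = (1/2)·y'/x' = p_x/p_y.
Substituting into the budget: x* = 2 + 1/3·(I − 2·p_x − 10·p_y)/p_x, and y* = 10 + 2/3·(…)/p_y.
Discretionary income = 55 − 2·6.2 − 10·0.75 = 35.1; x* = 2 + 1/3·35.1/6.2 = 3.8871; y* = 10 + 2/3·35.1/0.75 = 41.2.
Utility at the optimum: U(3.8871, 41.2) = 6.5468.

V = 6.5468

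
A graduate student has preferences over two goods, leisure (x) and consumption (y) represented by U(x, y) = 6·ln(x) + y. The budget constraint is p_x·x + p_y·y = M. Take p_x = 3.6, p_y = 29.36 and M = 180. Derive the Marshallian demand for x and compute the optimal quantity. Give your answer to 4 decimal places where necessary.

x* = 48.9333

MU_x = 6/x, MU_y = 1. Tangency: 6/x = p_x/p_y.
So x*(p_x,p_y) = 6·p_y/p_x, independent of income; and y* = (M − 6·p_y)/p_y.
At the given prices: x* = 6·29.36/3.6 = 48.9333.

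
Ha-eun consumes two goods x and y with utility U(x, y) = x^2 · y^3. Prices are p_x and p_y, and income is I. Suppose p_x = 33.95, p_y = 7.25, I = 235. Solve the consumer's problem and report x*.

Tangency: MRS = (2/3)·y/x = p_x/p_y.
Rearranging, p_y·y = (3/2)·p_x·x. Substituting into the budget gives p_x·x·(1 + (3/2)) = I.
Demand: x*(p_x,p_y,I) = 0.4·I/p_x and y* = 0.6·I/p_y.
At p_x=33.95, p_y=7.25, I=235: x* = 0.4·235/33.95 = 2.7688.

x* = 2.7688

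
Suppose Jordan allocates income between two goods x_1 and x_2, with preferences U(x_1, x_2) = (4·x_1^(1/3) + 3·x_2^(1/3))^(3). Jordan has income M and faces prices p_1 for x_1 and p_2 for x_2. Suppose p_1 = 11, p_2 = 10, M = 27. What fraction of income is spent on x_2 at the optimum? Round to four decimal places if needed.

share on x_2 = 0.4052

From the CES first-order condition, (4/3)·(x_2/x_1)^(2/3) = p_1/p_2.
Hence x_2/x_1 = ((3/4)·p_1/p_2)^(1/(2/3)), i.e. raised to the 1.5 power.
Substitute x_2 = (x_2/x_1)·x_1 into the budget: x_1* = M/(p_1 + p_2·(x_2/x_1)).
Numerically x_2/x_1 = 0.749343, so x_1* = 27/(11 + 10·0.749343) = 1.46 and x_2* = 0.749343·1.46 = 1.094.
Expenditure on x_2: 10·1.094 = 10.9402; share = 0.4052.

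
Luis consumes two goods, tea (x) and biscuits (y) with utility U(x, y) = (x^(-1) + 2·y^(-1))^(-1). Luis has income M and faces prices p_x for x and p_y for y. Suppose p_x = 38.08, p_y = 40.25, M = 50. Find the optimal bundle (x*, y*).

From the CES first-order condition, (1/2)·(y/x)^(2) = p_x/p_y.
Hence y/x = (2·p_x/p_y)^(1/(2)), i.e. raised to the 0.5 power.
With the ratio pinned down, the budget gives x* = M/(p_x + p_y·(y/x)) and y* = (y/x)·x*.
Numerically y/x = 1.375563, so x* = 50/(38.08 + 40.25·1.375563) = 0.5351 and y* = 1.375563·0.5351 = 0.736.

x* = 0.5351, y* = 0.736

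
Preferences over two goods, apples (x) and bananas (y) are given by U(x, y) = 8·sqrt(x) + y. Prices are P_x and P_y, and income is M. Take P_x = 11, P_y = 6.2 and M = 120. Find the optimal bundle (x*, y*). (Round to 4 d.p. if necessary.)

x* = 5.083, y* = 10.3367

MU_x = 4/√x, MU_y = 1. Tangency: 4/√x = P_x/P_y.
Thus x* = (4·P_y/P_x)² — independent of M — with the rest of income spent on y.
Plugging in: x* = (4·6.2/11)² = 5.083, y* = 10.3367.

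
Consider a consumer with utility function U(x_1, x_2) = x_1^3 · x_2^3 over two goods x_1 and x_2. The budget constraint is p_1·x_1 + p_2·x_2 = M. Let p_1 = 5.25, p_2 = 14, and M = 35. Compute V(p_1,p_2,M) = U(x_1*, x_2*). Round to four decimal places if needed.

Tangency: MRS = x_2/x_1 = p_1/p_2.
So 3·p_2·x_2 = 3·p_1·x_1; combined with the budget, a share 0.5 of income goes to x_1.
Demand: x_1*(p_1,p_2,M) = 0.5·M/p_1 and x_2* = 0.5·M/p_2.
At p_1=5.25, p_2=14, M=35: x_1* = 0.5·35/5.25 = 3.3333, x_2* = 1.25.
Utility at the optimum: U(3.3333, 1.25) = 72.338.

V = 72.338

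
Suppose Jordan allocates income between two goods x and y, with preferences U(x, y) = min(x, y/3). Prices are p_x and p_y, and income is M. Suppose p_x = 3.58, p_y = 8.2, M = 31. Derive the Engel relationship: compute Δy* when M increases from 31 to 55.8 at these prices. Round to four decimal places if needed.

Δy* = 2.6402

Demand: x*(p_x,p_y,M) = M/(p_x + 3·p_y), y* = 3·M/(p_x + 3·p_y).
Here 3.58 + 3·8.2 = 28.18, giving y* = 3.3002.
At M' = 55.8: y* = 5.9404. Change: 5.9404 − 3.3002 = 2.6402.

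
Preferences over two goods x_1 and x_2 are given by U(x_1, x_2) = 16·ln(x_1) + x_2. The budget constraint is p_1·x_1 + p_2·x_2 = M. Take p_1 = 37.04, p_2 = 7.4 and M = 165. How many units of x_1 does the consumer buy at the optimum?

x_1* = 3.1965

MU_x_1 = 16/x_1, MU_x_2 = 1. Tangency: 16/x_1 = p_1/p_2.
So x_1*(p_1,p_2) = 16·p_2/p_1, independent of income; and x_2* = (M − 16·p_2)/p_2.
At the given prices: x_1* = 16·7.4/37.04 = 3.1965.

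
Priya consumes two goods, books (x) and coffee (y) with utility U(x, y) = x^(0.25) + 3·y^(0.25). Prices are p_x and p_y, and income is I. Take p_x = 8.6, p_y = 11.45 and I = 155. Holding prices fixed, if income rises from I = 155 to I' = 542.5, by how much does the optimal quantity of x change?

MRS = MU_x/MU_y = (1/3)·(y/x)^(0.75). Set equal to p_x/p_y.
Solve for the ratio: y/x = [3·p_x/p_y]^(4/3).
With the ratio pinned down, the budget gives x* = I/(p_x + p_y·(y/x)) and y* = (y/x)·x*.
Numerically y/x = 2.954058, so x* = 155/(8.6 + 11.45·2.954058) = 3.6536.
At I' = 542.5: x* = 12.7876. Change: 12.7876 − 3.6536 = 9.134.

Δx* = 9.134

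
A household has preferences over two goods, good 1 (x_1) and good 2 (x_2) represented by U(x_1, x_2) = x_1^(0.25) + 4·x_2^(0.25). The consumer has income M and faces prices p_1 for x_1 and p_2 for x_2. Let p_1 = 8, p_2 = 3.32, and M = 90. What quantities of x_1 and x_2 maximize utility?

MU_x_1 ∝ x_1^(-0.75), MU_x_2 ∝ 4·x_2^(-0.75), so MRS = (1/4)·(x_2/x_1)^(0.75) = p_1/p_2.
Solve for the ratio: x_2/x_1 = [4·p_1/p_2]^(4/3).
Substitute x_2 = (x_2/x_1)·x_1 into the budget: x_1* = M/(p_1 + p_2·(x_2/x_1)).
Numerically x_2/x_1 = 20.512371, so x_1* = 90/(8 + 3.32·20.512371) = 1.1826 and x_2* = 20.512371·1.1826 = 24.2587.

x_1* = 1.1826, x_2* = 24.2587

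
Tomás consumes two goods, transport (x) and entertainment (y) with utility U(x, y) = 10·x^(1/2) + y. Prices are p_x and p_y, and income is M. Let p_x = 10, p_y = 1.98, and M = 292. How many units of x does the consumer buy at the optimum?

Utility is quasi-linear in y; the FOC for x is 5/√x = p_x/p_y.
Thus x* = (5·p_y/p_x)² — independent of M — with the rest of income spent on y.
Plugging in: x* = (5·1.98/10)² = 0.9801.

x* = 0.9801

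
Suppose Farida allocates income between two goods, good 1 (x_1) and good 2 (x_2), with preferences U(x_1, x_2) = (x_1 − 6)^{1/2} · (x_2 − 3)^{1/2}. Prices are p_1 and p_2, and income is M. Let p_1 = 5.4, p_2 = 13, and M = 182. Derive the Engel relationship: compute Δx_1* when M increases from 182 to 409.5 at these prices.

Δx_1* = 21.0648

MRS = (x_2−3)/(x_1−6). Tangency with p_1/p_2 gives x_2−3 = (p_1/p_2)·(x_1−6).
Substituting into the budget: x_1* = 6 + 0.5·(M − 6·p_1 − 3·p_2)/p_1, and x_2* = 3 + 0.5·(…)/p_2.
Discretionary income = 182 − 6·5.4 − 3·13 = 110.6; x_1* = 6 + 0.5·110.6/5.4 = 16.2407.
At M' = 409.5: x_1* = 37.3056. Change: 37.3056 − 16.2407 = 21.0648.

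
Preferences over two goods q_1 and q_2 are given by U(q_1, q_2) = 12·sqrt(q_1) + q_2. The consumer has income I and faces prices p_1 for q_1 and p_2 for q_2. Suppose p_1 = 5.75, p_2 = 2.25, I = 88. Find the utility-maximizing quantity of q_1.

MU_q_1 = 6/√q_1, MU_q_2 = 1. Tangency: 6/√q_1 = p_1/p_2.
Thus q_1* = (6·p_2/p_1)² — independent of I — with the rest of income spent on q_2.
Plugging in: q_1* = (6·2.25/5.75)² = 5.5123.

q_1* = 5.5123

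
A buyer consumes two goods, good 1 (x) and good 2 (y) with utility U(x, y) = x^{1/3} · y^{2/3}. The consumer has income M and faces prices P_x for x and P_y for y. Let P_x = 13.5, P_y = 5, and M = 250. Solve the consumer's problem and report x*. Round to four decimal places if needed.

x* = 6.1728

The MRS is (1/2)·y/x. Set MRS = P_x/P_y.
Rearranging, P_y·y = 2·P_x·x. Substituting into the budget gives P_x·x·(1 + 2) = M.
Demand: x*(P_x,P_y,M) = 1/3·M/P_x and y* = 2/3·M/P_y.
At P_x=13.5, P_y=5, M=250: x* = 1/3·250/13.5 = 6.1728.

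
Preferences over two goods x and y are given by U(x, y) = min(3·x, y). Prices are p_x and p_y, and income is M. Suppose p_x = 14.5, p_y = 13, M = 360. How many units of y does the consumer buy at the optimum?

With perfect complements, no substitution: consume in ratio x:y = 1:3.
Budget: p_x·x + p_y·3·x = M, so (p_x + 3·p_y)·x = M.
Demand: x*(p_x,p_y,M) = M/(p_x + 3·p_y), y* = 3·M/(p_x + 3·p_y).
Here 14.5 + 3·13 = 53.5, giving y* = 20.1869.

y* = 20.1869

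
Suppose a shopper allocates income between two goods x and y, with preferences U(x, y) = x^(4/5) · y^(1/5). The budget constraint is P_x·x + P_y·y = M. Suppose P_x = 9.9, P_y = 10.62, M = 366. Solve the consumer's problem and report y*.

y* = 6.8927

Tangency: MRS = 4·y/x = P_x/P_y.
So 0.8·P_y·y = 0.2·P_x·x; combined with the budget, a share 0.8 of income goes to x.
Demand: x*(P_x,P_y,M) = 0.8·M/P_x and y* = 0.2·M/P_y.
At P_x=9.9, P_y=10.62, M=366: y* = 0.2·366/10.62 = 6.8927.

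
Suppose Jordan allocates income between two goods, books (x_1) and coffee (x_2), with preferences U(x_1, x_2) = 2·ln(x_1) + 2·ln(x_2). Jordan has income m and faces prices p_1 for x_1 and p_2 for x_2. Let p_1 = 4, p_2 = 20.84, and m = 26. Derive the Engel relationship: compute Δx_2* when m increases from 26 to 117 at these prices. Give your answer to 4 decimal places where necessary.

Δx_2* = 2.1833

Demand: x_1*(p_1,p_2,m) = 0.5·m/p_1 and x_2* = 0.5·m/p_2.
At p_1=4, p_2=20.84, m=26: x_2* = 0.5·26/20.84 = 0.6238.
At m' = 117: x_2* = 2.8071. Change: 2.8071 − 0.6238 = 2.1833.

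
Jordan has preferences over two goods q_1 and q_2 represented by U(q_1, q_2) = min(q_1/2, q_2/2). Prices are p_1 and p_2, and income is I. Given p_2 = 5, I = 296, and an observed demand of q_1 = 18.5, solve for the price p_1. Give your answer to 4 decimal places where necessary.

p_1 = 11

Leontief preferences: the optimum is at the kink where q_1/2 = q_2/2, i.e. q_2 = q_1.
Budget: p_1·q_1 + p_2·q_1 = I, so (2·p_1 + 2·p_2)·q_1 = 2·I.
Demand: q_1*(p_1,p_2,I) = 2·I/(2·p_1 + 2·p_2), q_2* = 2·I/(2·p_1 + 2·p_2).
Set q_1* = 18.5 in the demand function and solve for p_1: p_1 = 11.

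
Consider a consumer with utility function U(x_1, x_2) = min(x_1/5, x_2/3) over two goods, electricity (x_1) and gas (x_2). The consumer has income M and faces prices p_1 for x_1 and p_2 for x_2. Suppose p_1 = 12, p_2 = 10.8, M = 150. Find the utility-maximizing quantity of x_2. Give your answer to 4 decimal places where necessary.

Leontief preferences: the optimum is at the kink where x_1/5 = x_2/3, i.e. x_2 = (3/5)·x_1.
Budget: p_1·x_1 + p_2·(3/5)·x_1 = M, so (5·p_1 + 3·p_2)·x_1 = 5·M.
Demand: x_1*(p_1,p_2,M) = 5·M/(5·p_1 + 3·p_2), x_2* = 3·M/(5·p_1 + 3·p_2).
Here 5·12 + 3·10.8 = 92.4, giving x_2* = 4.8701.

x_2* = 4.8701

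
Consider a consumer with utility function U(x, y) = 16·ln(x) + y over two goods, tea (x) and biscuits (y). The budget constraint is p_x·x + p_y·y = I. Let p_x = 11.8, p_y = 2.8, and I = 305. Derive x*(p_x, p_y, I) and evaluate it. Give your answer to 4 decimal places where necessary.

x* = 3.7966

MU_x = 16/x, MU_y = 1. Tangency: 16/x = p_x/p_y.
So x*(p_x,p_y) = 16·p_y/p_x, independent of income; and y* = (I − 16·p_y)/p_y.
At the given prices: x* = 16·2.8/11.8 = 3.7966.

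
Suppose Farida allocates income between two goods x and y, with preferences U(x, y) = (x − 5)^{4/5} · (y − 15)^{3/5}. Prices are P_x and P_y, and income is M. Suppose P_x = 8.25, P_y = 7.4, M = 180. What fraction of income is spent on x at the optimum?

MRS = (4/3)·(y−15)/(x−5). Tangency with P_x/P_y gives y−15 = (3/4)·(P_x/P_y)·(x−5).
After buying the subsistence bundle (5, 15), a share 4/7 of the remaining income goes to x: x* = 5 + 4/7·(M − 5P_x − 15P_y)/P_x.
Discretionary income = 180 − 5·8.25 − 15·7.4 = 27.75; x* = 5 + 4/7·27.75/8.25 = 6.9221; y* = 15 + 3/7·27.75/7.4 = 16.6071.
Expenditure on x: 8.25·6.9221 = 57.1071; share = 0.3173.

share on x = 0.3173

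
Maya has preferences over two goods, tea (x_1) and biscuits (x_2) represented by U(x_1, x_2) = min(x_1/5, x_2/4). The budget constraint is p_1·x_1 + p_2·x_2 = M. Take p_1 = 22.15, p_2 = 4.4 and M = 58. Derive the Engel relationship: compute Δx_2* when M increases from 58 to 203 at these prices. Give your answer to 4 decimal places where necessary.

Δx_2* = 4.5189

Demand: x_1*(p_1,p_2,M) = 5·M/(5·p_1 + 4·p_2), x_2* = 4·M/(5·p_1 + 4·p_2).
Here 5·22.15 + 4·4.4 = 128.35, giving x_2* = 1.8076.
At M' = 203: x_2* = 6.3265. Change: 6.3265 − 1.8076 = 4.5189.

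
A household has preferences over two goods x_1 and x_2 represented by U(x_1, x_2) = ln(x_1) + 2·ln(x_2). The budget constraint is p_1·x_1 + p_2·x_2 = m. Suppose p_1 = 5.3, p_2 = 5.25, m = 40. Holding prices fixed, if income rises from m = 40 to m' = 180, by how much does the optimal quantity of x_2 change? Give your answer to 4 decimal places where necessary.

Δx_2* = 17.7778

MU_x_1/MU_x_2 = (x_2)/(2·x_1); tangency sets this equal to p_1/p_2.
Rearranging, p_2·x_2 = 2·p_1·x_1. Substituting into the budget gives p_1·x_1·(1 + 2) = m.
Demand: x_1*(p_1,p_2,m) = 1/3·m/p_1 and x_2* = 2/3·m/p_2.
At p_1=5.3, p_2=5.25, m=40: x_2* = 2/3·40/5.25 = 5.0794.
At m' = 180: x_2* = 22.8571. Change: 22.8571 − 5.0794 = 17.7778.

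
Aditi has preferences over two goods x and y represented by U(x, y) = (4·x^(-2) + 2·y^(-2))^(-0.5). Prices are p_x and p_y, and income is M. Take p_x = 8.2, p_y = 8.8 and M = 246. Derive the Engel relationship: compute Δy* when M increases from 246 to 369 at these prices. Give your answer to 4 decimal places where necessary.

MU_x ∝ 4·x^(-3), MU_y ∝ 2·y^(-3), so MRS = 2·(y/x)^(3) = p_x/p_y.
Hence y/x = ((1/2)·p_x/p_y)^(1/(3)), i.e. raised to the 1/3 power.
With the ratio pinned down, the budget gives x* = M/(p_x + p_y·(y/x)) and y* = (y/x)·x*.
Numerically y/x = 0.775236, so x* = 246/(8.2 + 8.8·0.775236) = 16.3759 and y* = 0.775236·16.3759 = 12.6952.
At M' = 369: y* = 19.0428. Change: 19.0428 − 12.6952 = 6.3476.

Δy* = 6.3476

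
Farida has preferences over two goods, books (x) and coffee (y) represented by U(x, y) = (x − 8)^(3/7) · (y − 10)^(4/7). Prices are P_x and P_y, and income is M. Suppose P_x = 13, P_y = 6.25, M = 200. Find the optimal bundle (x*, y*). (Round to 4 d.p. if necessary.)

This is Cobb-Douglas in (x−8, y−10): tangency gives 3/7·P_y·(y−10) = 4/7·P_x·(x−8).
Substituting into the budget: x* = 8 + 3/7·(M − 8·P_x − 10·P_y)/P_x, and y* = 10 + 4/7·(…)/P_y.
Discretionary income = 200 − 8·13 − 10·6.25 = 33.5; x* = 8 + 3/7·33.5/13 = 9.1044; y* = 10 + 4/7·33.5/6.25 = 13.0629.

x* = 9.1044, y* = 13.0629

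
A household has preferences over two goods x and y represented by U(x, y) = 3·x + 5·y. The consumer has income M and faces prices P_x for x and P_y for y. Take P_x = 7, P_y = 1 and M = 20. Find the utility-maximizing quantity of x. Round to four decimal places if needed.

x* = 0

Linear utility — the consumer picks whichever good has higher MU/price: 3/7 = 0.4286 vs 5/1 = 5.
y gives more utility per dollar, so spend all income on y: y* = M/P_y, x* = 0.
Numerically: x* = 0, y* = 20.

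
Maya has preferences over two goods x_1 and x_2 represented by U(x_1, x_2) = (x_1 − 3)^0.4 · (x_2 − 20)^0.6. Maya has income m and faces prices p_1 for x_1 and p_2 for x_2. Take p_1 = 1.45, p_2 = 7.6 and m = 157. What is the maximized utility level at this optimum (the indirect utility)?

Let x_1' = x_1−3, x_2' = x_2−20. MRS = (2/3)·x_2'/x_1' = p_1/p_2.
Substituting into the budget: x_1* = 3 + 0.4·(m − 3·p_1 − 20·p_2)/p_1, and x_2* = 20 + 0.6·(…)/p_2.
Discretionary income = 157 − 3·1.45 − 20·7.6 = 0.65; x_1* = 3 + 0.4·0.65/1.45 = 3.1793; x_2* = 20 + 0.6·0.65/7.6 = 20.0513.
Utility at the optimum: U(3.1793, 20.0513) = 0.0846.

V = 0.0846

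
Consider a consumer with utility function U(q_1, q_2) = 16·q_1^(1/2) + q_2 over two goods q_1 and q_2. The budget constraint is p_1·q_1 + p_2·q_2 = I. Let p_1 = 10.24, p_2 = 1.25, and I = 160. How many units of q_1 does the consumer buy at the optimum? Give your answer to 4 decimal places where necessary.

q_1* = 0.9537

Utility is quasi-linear in q_2; the FOC for q_1 is 8/√q_1 = p_1/p_2.
Solve: √q_1 = 8·p_2/p_1, so q_1*(p_1,p_2) = (8·p_2/p_1)², and q_2* = (I − p_1·q_1*)/p_2.
Plugging in: q_1* = (8·1.25/10.24)² = 0.9537.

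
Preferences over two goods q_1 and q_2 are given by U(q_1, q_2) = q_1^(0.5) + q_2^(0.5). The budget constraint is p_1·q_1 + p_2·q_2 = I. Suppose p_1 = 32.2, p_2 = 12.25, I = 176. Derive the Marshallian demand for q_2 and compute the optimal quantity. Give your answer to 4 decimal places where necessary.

q_2* = 10.4078

From the CES first-order condition, (q_2/q_1)^(0.5) = p_1/p_2.
Hence q_2/q_1 = (p_1/p_2)^(1/(0.5)), i.e. raised to the 2 power.
Substitute q_2 = (q_2/q_1)·q_1 into the budget: q_1* = I/(p_1 + p_2·(q_2/q_1)).
Numerically q_2/q_1 = 6.909388, so q_1* = 176/(32.2 + 12.25·6.909388) = 1.5063 and q_2* = 6.909388·1.5063 = 10.4078.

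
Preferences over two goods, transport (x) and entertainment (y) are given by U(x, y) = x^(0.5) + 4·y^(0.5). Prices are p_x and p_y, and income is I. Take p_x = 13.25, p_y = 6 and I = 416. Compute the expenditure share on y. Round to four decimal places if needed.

share on y = 0.9725

From the CES first-order condition, (1/4)·(y/x)^(0.5) = p_x/p_y.
Solve for the ratio: y/x = [4·p_x/p_y]^(2).
With the ratio pinned down, the budget gives x* = I/(p_x + p_y·(y/x)) and y* = (y/x)·x*.
Numerically y/x = 78.027778, so x* = 416/(13.25 + 6·78.027778) = 0.8641 and y* = 78.027778·0.8641 = 67.4251.
Expenditure on y: 6·67.4251 = 404.5505; share = 0.9725.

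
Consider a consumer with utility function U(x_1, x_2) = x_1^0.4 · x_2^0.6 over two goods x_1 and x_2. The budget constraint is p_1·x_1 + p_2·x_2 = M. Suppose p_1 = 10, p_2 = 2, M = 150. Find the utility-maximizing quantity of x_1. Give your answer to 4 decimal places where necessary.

Tangency: MRS = (2/3)·x_2/x_1 = p_1/p_2.
So 0.4·p_2·x_2 = 0.6·p_1·x_1; combined with the budget, a share 0.4 of income goes to x_1.
Demand: x_1*(p_1,p_2,M) = 0.4·M/p_1 and x_2* = 0.6·M/p_2.
At p_1=10, p_2=2, M=150: x_1* = 0.4·150/10 = 6.

x_1* = 6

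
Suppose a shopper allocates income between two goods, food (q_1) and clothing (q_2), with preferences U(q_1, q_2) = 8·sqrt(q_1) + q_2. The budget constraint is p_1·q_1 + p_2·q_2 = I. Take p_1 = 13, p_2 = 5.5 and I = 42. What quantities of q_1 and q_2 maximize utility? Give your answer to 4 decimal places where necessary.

Set MRS = p_1/p_2: 4·q_1^(−1/2) = p_1/p_2.
Solve: √q_1 = 4·p_2/p_1, so q_1*(p_1,p_2) = (4·p_2/p_1)², and q_2* = (I − p_1·q_1*)/p_2.
Plugging in: q_1* = (4·5.5/13)² = 2.8639, q_2* = 0.8671.

q_1* = 2.8639, q_2* = 0.8671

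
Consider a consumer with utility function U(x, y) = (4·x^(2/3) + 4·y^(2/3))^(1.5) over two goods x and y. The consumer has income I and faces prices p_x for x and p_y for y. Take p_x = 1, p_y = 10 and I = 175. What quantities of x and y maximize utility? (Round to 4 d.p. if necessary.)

x* = 173.2673, y* = 0.1733

MRS = MU_x/MU_y = (y/x)^(1/3). Set equal to p_x/p_y.
Solve for the ratio: y/x = [p_x/p_y]^(3).
Substitute y = (y/x)·x into the budget: x* = I/(p_x + p_y·(y/x)).
Numerically y/x = 0.001, so x* = 175/(1 + 10·0.001) = 173.2673 and y* = 0.001·173.2673 = 0.1733.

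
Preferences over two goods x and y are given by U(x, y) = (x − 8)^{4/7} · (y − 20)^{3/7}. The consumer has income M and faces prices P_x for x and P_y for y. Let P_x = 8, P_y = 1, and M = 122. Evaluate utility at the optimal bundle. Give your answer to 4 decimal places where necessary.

Let x' = x−8, y' = y−20. MRS = (4/3)·y'/x' = P_x/P_y.
After buying the subsistence bundle (8, 20), a share 4/7 of the remaining income goes to x: x* = 8 + 4/7·(M − 8P_x − 20P_y)/P_x.
Discretionary income = 122 − 8·8 − 20·1 = 38; x* = 8 + 4/7·38/8 = 10.7143; y* = 20 + 3/7·38/1 = 36.2857.
Utility at the optimum: U(10.7143, 36.2857) = 5.8499.

V = 5.8499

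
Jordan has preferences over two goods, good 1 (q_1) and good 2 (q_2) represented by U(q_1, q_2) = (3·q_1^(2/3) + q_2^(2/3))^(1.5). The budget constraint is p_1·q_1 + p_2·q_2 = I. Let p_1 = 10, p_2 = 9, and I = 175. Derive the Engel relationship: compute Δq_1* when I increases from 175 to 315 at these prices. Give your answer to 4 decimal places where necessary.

With the ratio pinned down, the budget gives q_1* = I/(p_1 + p_2·(q_2/q_1)) and q_2* = (q_2/q_1)·q_1*.
Numerically q_2/q_1 = 0.050805, so q_1* = 175/(10 + 9·0.050805) = 16.7348.
At I' = 315: q_1* = 30.1226. Change: 30.1226 − 16.7348 = 13.3878.

Δq_1* = 13.3878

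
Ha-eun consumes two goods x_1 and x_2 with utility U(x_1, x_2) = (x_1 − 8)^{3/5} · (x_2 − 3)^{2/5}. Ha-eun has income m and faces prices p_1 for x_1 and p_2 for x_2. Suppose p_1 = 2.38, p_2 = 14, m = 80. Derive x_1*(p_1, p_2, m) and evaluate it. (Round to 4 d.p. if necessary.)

This is Cobb-Douglas in (x_1−8, x_2−3): tangency gives 0.6·p_2·(x_2−3) = 0.4·p_1·(x_1−8).
Substituting into the budget: x_1* = 8 + 0.6·(m − 8·p_1 − 3·p_2)/p_1, and x_2* = 3 + 0.4·(…)/p_2.
Discretionary income = 80 − 8·2.38 − 3·14 = 18.96; x_1* = 8 + 0.6·18.96/2.38 = 12.7798.

x_1* = 12.7798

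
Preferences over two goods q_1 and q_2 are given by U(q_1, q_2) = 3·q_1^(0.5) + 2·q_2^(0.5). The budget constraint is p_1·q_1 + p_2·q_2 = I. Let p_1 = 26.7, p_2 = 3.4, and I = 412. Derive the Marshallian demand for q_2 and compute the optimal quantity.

MU_q_1 ∝ 3·q_1^(-0.5), MU_q_2 ∝ 2·q_2^(-0.5), so MRS = (3/2)·(q_2/q_1)^(0.5) = p_1/p_2.
Solve for the ratio: q_2/q_1 = [(2/3)·p_1/p_2]^(2).
Substitute q_2 = (q_2/q_1)·q_1 into the budget: q_1* = I/(p_1 + p_2·(q_2/q_1)).
Numerically q_2/q_1 = 27.408304, so q_1* = 412/(26.7 + 3.4·27.408304) = 3.4365 and q_2* = 27.408304·3.4365 = 94.1896.

q_2* = 94.1896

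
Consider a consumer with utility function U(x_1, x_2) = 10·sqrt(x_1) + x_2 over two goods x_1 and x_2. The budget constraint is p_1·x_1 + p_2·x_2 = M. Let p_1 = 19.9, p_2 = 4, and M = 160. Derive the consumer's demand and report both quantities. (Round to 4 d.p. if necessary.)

x_1* = 1.0101, x_2* = 34.9749

MU_x_1 = 5/√x_1, MU_x_2 = 1. Tangency: 5/√x_1 = p_1/p_2.
Thus x_1* = (5·p_2/p_1)² — independent of M — with the rest of income spent on x_2.
Plugging in: x_1* = (5·4/19.9)² = 1.0101, x_2* = 34.9749.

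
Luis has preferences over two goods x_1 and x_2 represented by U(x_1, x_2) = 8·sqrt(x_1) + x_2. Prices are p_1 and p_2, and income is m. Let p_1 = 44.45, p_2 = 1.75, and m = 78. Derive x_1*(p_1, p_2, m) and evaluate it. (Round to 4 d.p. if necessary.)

Thus x_1* = (4·p_2/p_1)² — independent of m — with the rest of income spent on x_2.
Plugging in: x_1* = (4·1.75/44.45)² = 0.0248.

x_1* = 0.0248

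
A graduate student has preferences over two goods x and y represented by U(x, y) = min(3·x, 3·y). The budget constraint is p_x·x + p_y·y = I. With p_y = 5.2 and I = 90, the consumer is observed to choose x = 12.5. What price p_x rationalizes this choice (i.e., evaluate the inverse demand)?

Leontief preferences: the optimum is at the kink where x/3 = y/3, i.e. y = x.
Budget: p_x·x + p_y·x = I, so (3·p_x + 3·p_y)·x = 3·I.
Demand: x*(p_x,p_y,I) = 3·I/(3·p_x + 3·p_y), y* = 3·I/(3·p_x + 3·p_y).
Set x* = 12.5 in the demand function and solve for p_x: p_x = 2.

p_x = 2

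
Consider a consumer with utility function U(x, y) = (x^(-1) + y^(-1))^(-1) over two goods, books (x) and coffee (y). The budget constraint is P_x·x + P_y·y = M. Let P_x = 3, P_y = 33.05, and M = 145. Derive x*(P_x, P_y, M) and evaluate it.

x* = 11.1905

With the ratio pinned down, the budget gives x* = M/(P_x + P_y·(y/x)) and y* = (y/x)·x*.
Numerically y/x = 0.301283, so x* = 145/(3 + 33.05·0.301283) = 11.1905.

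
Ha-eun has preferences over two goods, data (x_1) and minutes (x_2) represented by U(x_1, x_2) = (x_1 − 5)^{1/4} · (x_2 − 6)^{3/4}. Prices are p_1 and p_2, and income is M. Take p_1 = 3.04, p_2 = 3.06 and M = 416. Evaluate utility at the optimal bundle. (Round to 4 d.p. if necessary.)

After buying the subsistence bundle (5, 6), a share 0.25 of the remaining income goes to x_1: x_1* = 5 + 0.25·(M − 5p_1 − 6p_2)/p_1.
Discretionary income = 416 − 5·3.04 − 6·3.06 = 382.44; x_1* = 5 + 0.25·382.44/3.04 = 36.4507; x_2* = 6 + 0.75·382.44/3.06 = 99.7353.
Utility at the optimum: U(36.4507, 99.7353) = 71.3403.

V = 71.3403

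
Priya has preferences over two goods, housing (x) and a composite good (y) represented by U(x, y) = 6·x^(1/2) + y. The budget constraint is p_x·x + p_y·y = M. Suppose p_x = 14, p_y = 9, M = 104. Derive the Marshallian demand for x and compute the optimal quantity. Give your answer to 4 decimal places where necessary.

MU_x = 3/√x, MU_y = 1. Tangency: 3/√x = p_x/p_y.
Thus x* = (3·p_y/p_x)² — independent of M — with the rest of income spent on y.
Plugging in: x* = (3·9/14)² = 3.7194.

x* = 3.7194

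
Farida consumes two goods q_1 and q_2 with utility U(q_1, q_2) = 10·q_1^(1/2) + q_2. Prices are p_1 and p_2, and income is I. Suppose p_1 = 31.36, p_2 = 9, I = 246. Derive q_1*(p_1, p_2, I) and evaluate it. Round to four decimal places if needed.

MU_q_1 = 5/√q_1, MU_q_2 = 1. Tangency: 5/√q_1 = p_1/p_2.
Solve: √q_1 = 5·p_2/p_1, so q_1*(p_1,p_2) = (5·p_2/p_1)², and q_2* = (I − p_1·q_1*)/p_2.
Plugging in: q_1* = (5·9/31.36)² = 2.0591.

q_1* = 2.0591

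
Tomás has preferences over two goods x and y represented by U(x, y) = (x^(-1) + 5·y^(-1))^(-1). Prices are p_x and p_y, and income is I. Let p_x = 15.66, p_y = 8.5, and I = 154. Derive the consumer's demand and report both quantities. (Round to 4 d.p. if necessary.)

MU_x ∝ x^(-2), MU_y ∝ 5·y^(-2), so MRS = (1/5)·(y/x)^(2) = p_x/p_y.
Hence y/x = (5·p_x/p_y)^(1/(2)), i.e. raised to the 0.5 power.
With the ratio pinned down, the budget gives x* = I/(p_x + p_y·(y/x)) and y* = (y/x)·x*.
Numerically y/x = 3.035089, so x* = 154/(15.66 + 8.5·3.035089) = 3.7146 and y* = 3.035089·3.7146 = 11.2741.

x* = 3.7146, y* = 11.2741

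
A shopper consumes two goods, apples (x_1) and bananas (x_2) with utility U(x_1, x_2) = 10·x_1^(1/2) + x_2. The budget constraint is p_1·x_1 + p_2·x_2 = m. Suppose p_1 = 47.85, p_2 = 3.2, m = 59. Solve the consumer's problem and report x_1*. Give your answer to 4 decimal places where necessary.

x_1* = 0.1118

Set MRS = p_1/p_2: 5·x_1^(−1/2) = p_1/p_2.
Thus x_1* = (5·p_2/p_1)² — independent of m — with the rest of income spent on x_2.
Plugging in: x_1* = (5·3.2/47.85)² = 0.1118.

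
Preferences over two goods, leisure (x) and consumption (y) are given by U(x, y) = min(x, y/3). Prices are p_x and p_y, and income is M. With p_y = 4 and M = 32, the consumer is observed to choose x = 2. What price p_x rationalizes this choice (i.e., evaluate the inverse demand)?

Leontief preferences: the optimum is at the kink where x/1 = y/3, i.e. y = 3·x.
Budget: p_x·x + p_y·3·x = M, so (p_x + 3·p_y)·x = M.
Demand: x*(p_x,p_y,M) = M/(p_x + 3·p_y), y* = 3·M/(p_x + 3·p_y).
Set x* = 2 in the demand function and solve for p_x: p_x = 4.

p_x = 4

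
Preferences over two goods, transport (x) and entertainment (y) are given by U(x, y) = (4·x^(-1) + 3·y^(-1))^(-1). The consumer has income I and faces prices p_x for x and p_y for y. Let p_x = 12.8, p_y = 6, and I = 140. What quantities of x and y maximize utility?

x* = 6.8663, y* = 8.6852

MU_x ∝ 4·x^(-2), MU_y ∝ 3·y^(-2), so MRS = (4/3)·(y/x)^(2) = p_x/p_y.
Hence y/x = ((3/4)·p_x/p_y)^(1/(2)), i.e. raised to the 0.5 power.
Substitute y = (y/x)·x into the budget: x* = I/(p_x + p_y·(y/x)).
Numerically y/x = 1.264911, so x* = 140/(12.8 + 6·1.264911) = 6.8663 and y* = 1.264911·6.8663 = 8.6852.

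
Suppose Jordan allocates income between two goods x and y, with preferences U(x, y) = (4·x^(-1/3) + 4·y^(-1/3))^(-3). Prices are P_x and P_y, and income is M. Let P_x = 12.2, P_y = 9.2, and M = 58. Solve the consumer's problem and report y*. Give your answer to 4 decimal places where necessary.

y* = 3.041

MRS = MU_x/MU_y = (y/x)^(4/3). Set equal to P_x/P_y.
Hence y/x = (P_x/P_y)^(1/(4/3)), i.e. raised to the 0.75 power.
Substitute y = (y/x)·x into the budget: x* = M/(P_x + P_y·(y/x)).
Numerically y/x = 1.235745, so x* = 58/(12.2 + 9.2·1.235745) = 2.4609 and y* = 1.235745·2.4609 = 3.041.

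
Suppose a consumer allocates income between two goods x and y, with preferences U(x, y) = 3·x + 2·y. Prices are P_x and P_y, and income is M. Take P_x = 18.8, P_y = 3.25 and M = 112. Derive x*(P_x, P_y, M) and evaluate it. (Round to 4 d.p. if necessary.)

y gives more utility per dollar, so spend all income on y: y* = M/P_y, x* = 0.
Numerically: x* = 0, y* = 34.4615.

x* = 0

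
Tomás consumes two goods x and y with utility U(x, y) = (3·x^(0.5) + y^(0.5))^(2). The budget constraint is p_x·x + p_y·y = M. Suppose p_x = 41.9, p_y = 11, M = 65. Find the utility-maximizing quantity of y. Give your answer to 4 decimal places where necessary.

MU_x ∝ 3·x^(-0.5), MU_y ∝ y^(-0.5), so MRS = 3·(y/x)^(0.5) = p_x/p_y.
Solve for the ratio: y/x = [(1/3)·p_x/p_y]^(2).
With the ratio pinned down, the budget gives x* = M/(p_x + p_y·(y/x)) and y* = (y/x)·x*.
Numerically y/x = 1.61213, so x* = 65/(41.9 + 11·1.61213) = 1.09 and y* = 1.61213·1.09 = 1.7572.

y* = 1.7572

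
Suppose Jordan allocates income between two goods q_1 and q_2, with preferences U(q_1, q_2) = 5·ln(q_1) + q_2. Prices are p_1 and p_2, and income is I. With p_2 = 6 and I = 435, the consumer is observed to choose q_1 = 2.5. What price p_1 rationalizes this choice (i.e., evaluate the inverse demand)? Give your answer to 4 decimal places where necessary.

MU_q_1 = 5/q_1, MU_q_2 = 1. Tangency: 5/q_1 = p_1/p_2.
So q_1*(p_1,p_2) = 5·p_2/p_1, independent of income; and q_2* = (I − 5·p_2)/p_2.
Set q_1* = 2.5 in the demand function and solve for p_1: p_1 = 12.

p_1 = 12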